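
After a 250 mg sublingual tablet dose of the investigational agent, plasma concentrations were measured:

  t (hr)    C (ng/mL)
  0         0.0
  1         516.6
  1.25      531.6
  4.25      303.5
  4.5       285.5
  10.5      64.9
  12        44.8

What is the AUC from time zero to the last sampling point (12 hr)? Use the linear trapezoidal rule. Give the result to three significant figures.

AUC = 2850 ng/mL·hr

Trapezoidal AUC_0→12:
  [0→1]: (0.0+516.6)/2 × 1 = 258.3
  [1→1.25]: (516.6+531.6)/2 × 0.25 = 131.025
  [1.25→4.25]: (531.6+303.5)/2 × 3 = 1252.65
  [4.25→4.5]: (303.5+285.5)/2 × 0.25 = 73.625
  [4.5→10.5]: (285.5+64.9)/2 × 6 = 1051.2
  [10.5→12]: (64.9+44.8)/2 × 1.5 = 82.275
  Sum = 2849.075 ng/mL·hr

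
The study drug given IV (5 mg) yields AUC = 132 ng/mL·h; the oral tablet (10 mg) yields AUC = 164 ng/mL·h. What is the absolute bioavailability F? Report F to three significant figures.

F = (AUC_ev / D_ev) / (AUC_iv / D_iv)
  = (164/10) / (132/5)
  = 16.4 / 26.4 = 0.6212

F = 0.621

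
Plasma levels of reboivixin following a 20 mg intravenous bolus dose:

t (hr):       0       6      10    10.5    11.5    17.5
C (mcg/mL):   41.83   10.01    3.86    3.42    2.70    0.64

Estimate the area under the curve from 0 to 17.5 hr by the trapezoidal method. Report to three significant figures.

Trapezoidal AUC_0→17.5:
  [0→6]: (41.83+10.01)/2 × 6 = 155.52
  [6→10]: (10.01+3.86)/2 × 4 = 27.74
  [10→10.5]: (3.86+3.42)/2 × 0.5 = 1.82
  [10.5→11.5]: (3.42+2.70)/2 × 1 = 3.06
  [11.5→17.5]: (2.70+0.64)/2 × 6 = 10.02
  Sum = 198.16 mcg/mL·hr

AUC = 198 mcg/mL·hr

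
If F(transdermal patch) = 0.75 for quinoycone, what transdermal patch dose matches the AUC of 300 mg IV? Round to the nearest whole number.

For equal systemic exposure: F × D_ev = D_iv
D_ev = D_iv / F = 300 / 0.75 = 400 mg

D_transdermal = 400 mg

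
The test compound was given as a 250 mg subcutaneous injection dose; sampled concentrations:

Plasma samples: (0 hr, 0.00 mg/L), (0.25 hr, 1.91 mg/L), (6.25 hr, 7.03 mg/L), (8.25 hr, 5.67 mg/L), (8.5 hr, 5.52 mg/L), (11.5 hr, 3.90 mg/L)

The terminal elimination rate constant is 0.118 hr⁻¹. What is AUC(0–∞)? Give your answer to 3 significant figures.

AUC = 88.3 mg/L·hr

Trapezoidal AUC_0→11.5:
  [0→0.25]: (0.00+1.91)/2 × 0.25 = 0.23875
  [0.25→6.25]: (1.91+7.03)/2 × 6 = 26.82
  [6.25→8.25]: (7.03+5.67)/2 × 2 = 12.7
  [8.25→8.5]: (5.67+5.52)/2 × 0.25 = 1.39875
  [8.5→11.5]: (5.52+3.90)/2 × 3 = 14.13
  Sum = 55.2875 mg/L·hr
Extrapolated tail: C_last / k_e = 3.90 / 0.118 = 33.051
AUC_0→∞ = 55.2875 + 33.051 = 88.3385 mg/L·hr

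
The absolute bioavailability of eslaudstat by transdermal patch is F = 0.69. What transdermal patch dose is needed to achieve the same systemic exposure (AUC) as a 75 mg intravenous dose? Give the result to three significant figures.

D_transdermal = 109 mg

For equal systemic exposure: F × D_ev = D_iv
D_ev = D_iv / F = 75 / 0.69 = 108.696 mg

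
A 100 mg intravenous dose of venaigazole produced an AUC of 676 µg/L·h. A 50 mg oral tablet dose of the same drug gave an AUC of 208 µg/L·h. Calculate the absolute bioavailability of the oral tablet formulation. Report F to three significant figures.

F = (AUC_ev / D_ev) / (AUC_iv / D_iv)
  = (208/50) / (676/100)
  = 4.16 / 6.76 = 0.6154

F = 0.615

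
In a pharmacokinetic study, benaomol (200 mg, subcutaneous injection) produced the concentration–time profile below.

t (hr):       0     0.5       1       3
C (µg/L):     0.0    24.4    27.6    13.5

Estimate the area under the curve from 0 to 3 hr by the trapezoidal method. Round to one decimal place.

AUC = 60.2 µg/L·hr

Trapezoidal AUC_0→3:
  [0→0.5]: (0.0+24.4)/2 × 0.5 = 6.1
  [0.5→1]: (24.4+27.6)/2 × 0.5 = 13.0
  [1→3]: (27.6+13.5)/2 × 2 = 41.1
  Sum = 60.2 µg/L·hr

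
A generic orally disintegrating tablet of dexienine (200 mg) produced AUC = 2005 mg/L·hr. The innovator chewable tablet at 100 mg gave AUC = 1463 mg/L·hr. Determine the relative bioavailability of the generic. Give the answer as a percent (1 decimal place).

F_rel = 68.5%

F_rel = (AUC_test/D_test) / (AUC_ref/D_ref)
      = (2005/200) / (1463/100)
      = 10.025 / 14.63 = 0.6852 = 68.52%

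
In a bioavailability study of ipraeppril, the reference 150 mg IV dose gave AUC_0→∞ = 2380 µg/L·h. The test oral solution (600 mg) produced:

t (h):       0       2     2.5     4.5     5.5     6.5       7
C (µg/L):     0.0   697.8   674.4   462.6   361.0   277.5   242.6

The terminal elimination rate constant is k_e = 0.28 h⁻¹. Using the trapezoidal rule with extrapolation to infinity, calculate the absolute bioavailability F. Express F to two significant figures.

F = 0.41

Trapezoidal AUC_0→7 (oral solution):
  [0→2]: (0.0+697.8)/2 × 2 = 697.8
  [2→2.5]: (697.8+674.4)/2 × 0.5 = 343.05
  [2.5→4.5]: (674.4+462.6)/2 × 2 = 1137.0
  [4.5→5.5]: (462.6+361.0)/2 × 1 = 411.8
  [5.5→6.5]: (361.0+277.5)/2 × 1 = 319.25
  [6.5→7]: (277.5+242.6)/2 × 0.5 = 130.025
  Sum = 3038.925 µg/L·h
Tail: C_last/k_e = 242.6/0.28 = 866.429
AUC_0→∞ (oral solution) = 3038.925 + 866.429 = 3905.354 µg/L·h
F = (AUC_ev/D_ev)/(AUC_iv/D_iv) = (3905.354/600)/(2380/150) = 6.50892/15.8667 = 0.4102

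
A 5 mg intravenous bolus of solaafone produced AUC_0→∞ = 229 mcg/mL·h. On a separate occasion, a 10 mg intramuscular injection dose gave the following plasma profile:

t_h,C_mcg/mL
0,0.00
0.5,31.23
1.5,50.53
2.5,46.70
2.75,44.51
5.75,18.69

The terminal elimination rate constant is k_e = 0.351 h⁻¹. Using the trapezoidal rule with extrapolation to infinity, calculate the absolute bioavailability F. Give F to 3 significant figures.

F = 0.561

Trapezoidal AUC_0→5.75 (intramuscular injection):
  [0→0.5]: (0.00+31.23)/2 × 0.5 = 7.8075
  [0.5→1.5]: (31.23+50.53)/2 × 1 = 40.88
  [1.5→2.5]: (50.53+46.70)/2 × 1 = 48.615
  [2.5→2.75]: (46.70+44.51)/2 × 0.25 = 11.40125
  [2.75→5.75]: (44.51+18.69)/2 × 3 = 94.8
  Sum = 203.50375 mcg/mL·h
Tail: C_last/k_e = 18.69/0.351 = 53.248
AUC_0→∞ (intramuscular injection) = 203.50375 + 53.248 = 256.75175 mcg/mL·h
F = (AUC_ev/D_ev)/(AUC_iv/D_iv) = (256.75175/10)/(229/5) = 25.675175/45.8 = 0.5606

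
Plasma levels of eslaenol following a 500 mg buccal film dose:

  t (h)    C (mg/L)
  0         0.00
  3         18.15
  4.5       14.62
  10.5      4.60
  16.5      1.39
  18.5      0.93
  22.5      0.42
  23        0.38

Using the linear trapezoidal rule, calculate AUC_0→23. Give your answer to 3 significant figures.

AUC = 133 mg/L·h

Trapezoidal AUC_0→23:
  [0→3]: (0.00+18.15)/2 × 3 = 27.225
  [3→4.5]: (18.15+14.62)/2 × 1.5 = 24.5775
  [4.5→10.5]: (14.62+4.60)/2 × 6 = 57.66
  [10.5→16.5]: (4.60+1.39)/2 × 6 = 17.97
  [16.5→18.5]: (1.39+0.93)/2 × 2 = 2.32
  [18.5→22.5]: (0.93+0.42)/2 × 4 = 2.7
  [22.5→23]: (0.42+0.38)/2 × 0.5 = 0.2
  Sum = 132.6525 mg/L·h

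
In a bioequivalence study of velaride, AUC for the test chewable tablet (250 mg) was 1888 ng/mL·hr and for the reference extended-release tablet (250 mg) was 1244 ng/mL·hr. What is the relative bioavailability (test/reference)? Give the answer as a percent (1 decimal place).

F_rel = 151.8%

F_rel = (AUC_test/D_test) / (AUC_ref/D_ref)
      = (1888/250) / (1244/250)
      = 7.552 / 4.976 = 1.5177 = 151.77%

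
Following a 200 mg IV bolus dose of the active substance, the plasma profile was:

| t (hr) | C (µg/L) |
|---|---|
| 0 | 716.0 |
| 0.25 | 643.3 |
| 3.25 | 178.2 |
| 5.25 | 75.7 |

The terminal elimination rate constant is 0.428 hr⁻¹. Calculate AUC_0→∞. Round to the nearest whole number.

AUC = 1833 µg/L·hr

Trapezoidal AUC_0→5.25:
  [0→0.25]: (716.0+643.3)/2 × 0.25 = 169.9125
  [0.25→3.25]: (643.3+178.2)/2 × 3 = 1232.25
  [3.25→5.25]: (178.2+75.7)/2 × 2 = 253.9
  Sum = 1656.0625 µg/L·hr
Extrapolated tail: C_last / k_e = 75.7 / 0.428 = 176.869
AUC_0→∞ = 1656.0625 + 176.869 = 1832.9315 µg/L·hr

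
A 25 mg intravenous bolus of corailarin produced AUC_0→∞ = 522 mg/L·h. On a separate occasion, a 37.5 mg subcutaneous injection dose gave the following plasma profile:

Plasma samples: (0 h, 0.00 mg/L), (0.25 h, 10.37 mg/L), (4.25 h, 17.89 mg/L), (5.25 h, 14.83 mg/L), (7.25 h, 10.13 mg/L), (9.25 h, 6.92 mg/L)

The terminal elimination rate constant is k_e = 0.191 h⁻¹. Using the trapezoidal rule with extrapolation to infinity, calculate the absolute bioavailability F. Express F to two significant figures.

Trapezoidal AUC_0→9.25 (subcutaneous injection):
  [0→0.25]: (0.00+10.37)/2 × 0.25 = 1.29625
  [0.25→4.25]: (10.37+17.89)/2 × 4 = 56.52
  [4.25→5.25]: (17.89+14.83)/2 × 1 = 16.36
  [5.25→7.25]: (14.83+10.13)/2 × 2 = 24.96
  [7.25→9.25]: (10.13+6.92)/2 × 2 = 17.05
  Sum = 116.18625 mg/L·h
Tail: C_last/k_e = 6.92/0.191 = 36.230
AUC_0→∞ (subcutaneous injection) = 116.18625 + 36.230 = 152.41625 mg/L·h
F = (AUC_ev/D_ev)/(AUC_iv/D_iv) = (152.41625/37.5)/(522/25) = 4.06443/20.88 = 0.1947

F = 0.19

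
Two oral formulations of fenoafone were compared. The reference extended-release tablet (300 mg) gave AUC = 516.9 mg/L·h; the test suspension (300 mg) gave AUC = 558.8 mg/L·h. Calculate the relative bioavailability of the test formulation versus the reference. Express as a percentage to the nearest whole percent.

F_rel = (AUC_test/D_test) / (AUC_ref/D_ref)
      = (558.8/300) / (516.9/300)
      = 1.86267 / 1.723 = 1.0811 = 108.11%

F_rel = 108%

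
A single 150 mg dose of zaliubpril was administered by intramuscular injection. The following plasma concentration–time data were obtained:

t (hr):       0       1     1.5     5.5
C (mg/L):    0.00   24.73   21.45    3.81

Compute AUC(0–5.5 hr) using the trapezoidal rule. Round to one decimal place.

Trapezoidal AUC_0→5.5:
  [0→1]: (0.00+24.73)/2 × 1 = 12.365
  [1→1.5]: (24.73+21.45)/2 × 0.5 = 11.545
  [1.5→5.5]: (21.45+3.81)/2 × 4 = 50.52
  Sum = 74.43 mg/L·hr

AUC = 74.4 mg/L·hr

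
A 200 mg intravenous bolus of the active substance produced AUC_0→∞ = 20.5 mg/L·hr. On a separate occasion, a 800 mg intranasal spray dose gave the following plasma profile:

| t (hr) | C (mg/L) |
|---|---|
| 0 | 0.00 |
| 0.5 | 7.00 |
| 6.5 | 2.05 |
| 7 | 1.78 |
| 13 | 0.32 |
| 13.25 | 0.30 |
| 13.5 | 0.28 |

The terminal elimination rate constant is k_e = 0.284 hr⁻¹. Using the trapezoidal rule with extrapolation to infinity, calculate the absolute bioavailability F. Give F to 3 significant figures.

F = 0.455

Trapezoidal AUC_0→13.5 (intranasal spray):
  [0→0.5]: (0.00+7.00)/2 × 0.5 = 1.75
  [0.5→6.5]: (7.00+2.05)/2 × 6 = 27.15
  [6.5→7]: (2.05+1.78)/2 × 0.5 = 0.9575
  [7→13]: (1.78+0.32)/2 × 6 = 6.3
  [13→13.25]: (0.32+0.30)/2 × 0.25 = 0.0775
  [13.25→13.5]: (0.30+0.28)/2 × 0.25 = 0.0725
  Sum = 36.3075 mg/L·hr
Tail: C_last/k_e = 0.28/0.284 = 0.986
AUC_0→∞ (intranasal spray) = 36.3075 + 0.986 = 37.2935 mg/L·hr
F = (AUC_ev/D_ev)/(AUC_iv/D_iv) = (37.2935/800)/(20.5/200) = 0.046616875/0.1025 = 0.4548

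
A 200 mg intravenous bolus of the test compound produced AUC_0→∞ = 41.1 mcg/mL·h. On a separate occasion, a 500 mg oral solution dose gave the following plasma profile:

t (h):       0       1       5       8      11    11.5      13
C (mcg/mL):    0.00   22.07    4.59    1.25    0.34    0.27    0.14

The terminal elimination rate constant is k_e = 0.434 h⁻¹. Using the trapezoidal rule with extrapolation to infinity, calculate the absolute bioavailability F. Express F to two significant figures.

F = 0.74

Trapezoidal AUC_0→13 (oral solution):
  [0→1]: (0.00+22.07)/2 × 1 = 11.035
  [1→5]: (22.07+4.59)/2 × 4 = 53.32
  [5→8]: (4.59+1.25)/2 × 3 = 8.76
  [8→11]: (1.25+0.34)/2 × 3 = 2.385
  [11→11.5]: (0.34+0.27)/2 × 0.5 = 0.1525
  [11.5→13]: (0.27+0.14)/2 × 1.5 = 0.3075
  Sum = 75.96 mcg/mL·h
Tail: C_last/k_e = 0.14/0.434 = 0.323
AUC_0→∞ (oral solution) = 75.96 + 0.323 = 76.283 mcg/mL·h
F = (AUC_ev/D_ev)/(AUC_iv/D_iv) = (76.283/500)/(41.1/200) = 0.152566/0.2055 = 0.7424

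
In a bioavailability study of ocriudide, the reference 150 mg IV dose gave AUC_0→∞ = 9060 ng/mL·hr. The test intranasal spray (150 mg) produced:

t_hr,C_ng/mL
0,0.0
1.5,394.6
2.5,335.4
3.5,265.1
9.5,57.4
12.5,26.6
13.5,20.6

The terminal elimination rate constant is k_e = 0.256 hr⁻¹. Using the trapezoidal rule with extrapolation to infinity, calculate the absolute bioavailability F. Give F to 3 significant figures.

F = 0.238

Trapezoidal AUC_0→13.5 (intranasal spray):
  [0→1.5]: (0.0+394.6)/2 × 1.5 = 295.95
  [1.5→2.5]: (394.6+335.4)/2 × 1 = 365.0
  [2.5→3.5]: (335.4+265.1)/2 × 1 = 300.25
  [3.5→9.5]: (265.1+57.4)/2 × 6 = 967.5
  [9.5→12.5]: (57.4+26.6)/2 × 3 = 126.0
  [12.5→13.5]: (26.6+20.6)/2 × 1 = 23.6
  Sum = 2078.3 ng/mL·hr
Tail: C_last/k_e = 20.6/0.256 = 80.469
AUC_0→∞ (intranasal spray) = 2078.3 + 80.469 = 2158.769 ng/mL·hr
F = (AUC_ev/D_ev)/(AUC_iv/D_iv) = (2158.769/150)/(9060/150) = 14.3918/60.4 = 0.2383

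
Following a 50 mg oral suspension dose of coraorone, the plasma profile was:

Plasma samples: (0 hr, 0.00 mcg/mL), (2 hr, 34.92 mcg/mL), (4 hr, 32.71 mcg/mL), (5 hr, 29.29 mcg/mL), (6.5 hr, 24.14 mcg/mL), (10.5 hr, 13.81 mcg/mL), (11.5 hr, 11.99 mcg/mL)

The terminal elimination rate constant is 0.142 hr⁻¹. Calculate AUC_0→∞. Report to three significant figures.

AUC = 347 mcg/mL·hr

Trapezoidal AUC_0→11.5:
  [0→2]: (0.00+34.92)/2 × 2 = 34.92
  [2→4]: (34.92+32.71)/2 × 2 = 67.63
  [4→5]: (32.71+29.29)/2 × 1 = 31.0
  [5→6.5]: (29.29+24.14)/2 × 1.5 = 40.0725
  [6.5→10.5]: (24.14+13.81)/2 × 4 = 75.9
  [10.5→11.5]: (13.81+11.99)/2 × 1 = 12.9
  Sum = 262.4225 mcg/mL·hr
Extrapolated tail: C_last / k_e = 11.99 / 0.142 = 84.437
AUC_0→∞ = 262.4225 + 84.437 = 346.8595 mcg/mL·hr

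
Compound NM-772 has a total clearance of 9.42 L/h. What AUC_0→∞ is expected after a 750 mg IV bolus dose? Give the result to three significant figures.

AUC_0→∞ = Dose_iv / CL
        = 750 / 9.42 = 79.6178 mg/L·h

AUC = 79.6 mg/L·h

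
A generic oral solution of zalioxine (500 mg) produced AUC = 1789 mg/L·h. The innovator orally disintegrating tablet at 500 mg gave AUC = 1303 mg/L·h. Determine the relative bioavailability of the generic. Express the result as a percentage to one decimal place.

F_rel = (AUC_test/D_test) / (AUC_ref/D_ref)
      = (1789/500) / (1303/500)
      = 3.578 / 2.606 = 1.3730 = 137.30%

F_rel = 137.3%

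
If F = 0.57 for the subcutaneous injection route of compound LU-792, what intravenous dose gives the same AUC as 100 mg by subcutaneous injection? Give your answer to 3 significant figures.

Systemic exposure from an extravascular dose = F × D_ev, so the equivalent IV dose is F × D_ev.
D_iv = F × D_ev = 0.57 × 100 = 57 mg

D_iv = 57.0 mg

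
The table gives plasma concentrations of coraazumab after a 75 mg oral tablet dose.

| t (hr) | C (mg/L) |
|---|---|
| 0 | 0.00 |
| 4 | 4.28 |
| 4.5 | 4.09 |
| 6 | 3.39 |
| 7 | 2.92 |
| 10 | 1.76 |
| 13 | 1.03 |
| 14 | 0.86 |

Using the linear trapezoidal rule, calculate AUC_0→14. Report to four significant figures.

Trapezoidal AUC_0→14:
  [0→4]: (0.00+4.28)/2 × 4 = 8.56
  [4→4.5]: (4.28+4.09)/2 × 0.5 = 2.0925
  [4.5→6]: (4.09+3.39)/2 × 1.5 = 5.61
  [6→7]: (3.39+2.92)/2 × 1 = 3.155
  [7→10]: (2.92+1.76)/2 × 3 = 7.02
  [10→13]: (1.76+1.03)/2 × 3 = 4.185
  [13→14]: (1.03+0.86)/2 × 1 = 0.945
  Sum = 31.5675 mg/L·hr

AUC = 31.57 mg/L·hr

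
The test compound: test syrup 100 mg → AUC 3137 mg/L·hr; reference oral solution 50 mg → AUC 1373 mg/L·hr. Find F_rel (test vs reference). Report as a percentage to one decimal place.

F_rel = (AUC_test/D_test) / (AUC_ref/D_ref)
      = (3137/100) / (1373/50)
      = 31.37 / 27.46 = 1.1424 = 114.24%

F_rel = 114.2%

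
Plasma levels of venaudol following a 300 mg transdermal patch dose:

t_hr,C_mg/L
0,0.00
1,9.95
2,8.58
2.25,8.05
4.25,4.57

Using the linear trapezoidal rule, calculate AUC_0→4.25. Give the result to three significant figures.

AUC = 28.9 mg/L·hr

Trapezoidal AUC_0→4.25:
  [0→1]: (0.00+9.95)/2 × 1 = 4.975
  [1→2]: (9.95+8.58)/2 × 1 = 9.265
  [2→2.25]: (8.58+8.05)/2 × 0.25 = 2.07875
  [2.25→4.25]: (8.05+4.57)/2 × 2 = 12.62
  Sum = 28.93875 mg/L·hr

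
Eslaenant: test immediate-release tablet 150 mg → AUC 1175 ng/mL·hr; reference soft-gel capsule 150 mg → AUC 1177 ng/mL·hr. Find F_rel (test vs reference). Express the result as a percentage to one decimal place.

F_rel = 99.8%

F_rel = (AUC_test/D_test) / (AUC_ref/D_ref)
      = (1175/150) / (1177/150)
      = 7.83333 / 7.84667 = 0.9983 = 99.83%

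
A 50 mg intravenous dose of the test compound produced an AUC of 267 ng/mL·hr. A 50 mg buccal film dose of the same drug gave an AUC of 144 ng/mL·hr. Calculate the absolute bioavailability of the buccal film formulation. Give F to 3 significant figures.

F = (AUC_ev / D_ev) / (AUC_iv / D_iv)
  = (144/50) / (267/50)
  = 2.88 / 5.34 = 0.5393

F = 0.539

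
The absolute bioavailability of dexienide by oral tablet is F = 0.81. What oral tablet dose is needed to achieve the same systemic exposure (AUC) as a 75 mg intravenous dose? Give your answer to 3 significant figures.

For equal systemic exposure: F × D_ev = D_iv
D_ev = D_iv / F = 75 / 0.81 = 92.5926 mg

D_oral = 92.6 mg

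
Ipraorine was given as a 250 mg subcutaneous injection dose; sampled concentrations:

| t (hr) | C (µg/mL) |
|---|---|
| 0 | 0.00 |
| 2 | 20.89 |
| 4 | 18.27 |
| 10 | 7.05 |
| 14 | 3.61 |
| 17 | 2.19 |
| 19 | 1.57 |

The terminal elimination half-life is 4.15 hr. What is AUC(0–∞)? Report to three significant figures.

AUC = 179 µg/mL·hr

Trapezoidal AUC_0→19:
  [0→2]: (0.00+20.89)/2 × 2 = 20.89
  [2→4]: (20.89+18.27)/2 × 2 = 39.16
  [4→10]: (18.27+7.05)/2 × 6 = 75.96
  [10→14]: (7.05+3.61)/2 × 4 = 21.32
  [14→17]: (3.61+2.19)/2 × 3 = 8.7
  [17→19]: (2.19+1.57)/2 × 2 = 3.76
  Sum = 169.79 µg/mL·hr
k_e = ln2 / t½ = 0.693147 / 4.15 = 0.1670 hr^-1
Extrapolated tail: C_last / k_e = 1.57 / 0.167 = 9.401
AUC_0→∞ = 169.79 + 9.401 = 179.191 µg/mL·hr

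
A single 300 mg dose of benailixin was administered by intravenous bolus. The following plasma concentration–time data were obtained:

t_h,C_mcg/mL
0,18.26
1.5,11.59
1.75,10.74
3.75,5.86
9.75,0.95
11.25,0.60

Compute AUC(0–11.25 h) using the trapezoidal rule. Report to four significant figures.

AUC = 63.37 mcg/mL·h

Trapezoidal AUC_0→11.25:
  [0→1.5]: (18.26+11.59)/2 × 1.5 = 22.3875
  [1.5→1.75]: (11.59+10.74)/2 × 0.25 = 2.79125
  [1.75→3.75]: (10.74+5.86)/2 × 2 = 16.6
  [3.75→9.75]: (5.86+0.95)/2 × 6 = 20.43
  [9.75→11.25]: (0.95+0.60)/2 × 1.5 = 1.1625
  Sum = 63.37125 mcg/mL·h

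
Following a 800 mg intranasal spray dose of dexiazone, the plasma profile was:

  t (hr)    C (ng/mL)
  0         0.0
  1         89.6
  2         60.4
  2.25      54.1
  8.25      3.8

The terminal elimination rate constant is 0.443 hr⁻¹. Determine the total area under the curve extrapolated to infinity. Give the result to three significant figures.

Trapezoidal AUC_0→8.25:
  [0→1]: (0.0+89.6)/2 × 1 = 44.8
  [1→2]: (89.6+60.4)/2 × 1 = 75.0
  [2→2.25]: (60.4+54.1)/2 × 0.25 = 14.3125
  [2.25→8.25]: (54.1+3.8)/2 × 6 = 173.7
  Sum = 307.8125 ng/mL·hr
Extrapolated tail: C_last / k_e = 3.8 / 0.443 = 8.578
AUC_0→∞ = 307.8125 + 8.578 = 316.3905 ng/mL·hr

AUC = 316 ng/mL·hr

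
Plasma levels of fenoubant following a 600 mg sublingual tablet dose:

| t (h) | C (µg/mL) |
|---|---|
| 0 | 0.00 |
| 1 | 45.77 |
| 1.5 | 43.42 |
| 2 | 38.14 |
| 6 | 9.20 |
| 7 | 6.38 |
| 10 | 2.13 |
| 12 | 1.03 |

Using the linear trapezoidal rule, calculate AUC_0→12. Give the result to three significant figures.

AUC = 184 µg/mL·h

Trapezoidal AUC_0→12:
  [0→1]: (0.00+45.77)/2 × 1 = 22.885
  [1→1.5]: (45.77+43.42)/2 × 0.5 = 22.2975
  [1.5→2]: (43.42+38.14)/2 × 0.5 = 20.39
  [2→6]: (38.14+9.20)/2 × 4 = 94.68
  [6→7]: (9.20+6.38)/2 × 1 = 7.79
  [7→10]: (6.38+2.13)/2 × 3 = 12.765
  [10→12]: (2.13+1.03)/2 × 2 = 3.16
  Sum = 183.9675 µg/mL·h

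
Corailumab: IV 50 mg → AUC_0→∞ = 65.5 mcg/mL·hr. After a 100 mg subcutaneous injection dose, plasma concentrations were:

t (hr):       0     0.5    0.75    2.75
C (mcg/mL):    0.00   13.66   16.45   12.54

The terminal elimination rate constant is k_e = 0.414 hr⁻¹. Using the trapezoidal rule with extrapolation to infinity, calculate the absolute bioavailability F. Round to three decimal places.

F = 0.507

Trapezoidal AUC_0→2.75 (subcutaneous injection):
  [0→0.5]: (0.00+13.66)/2 × 0.5 = 3.415
  [0.5→0.75]: (13.66+16.45)/2 × 0.25 = 3.76375
  [0.75→2.75]: (16.45+12.54)/2 × 2 = 28.99
  Sum = 36.16875 mcg/mL·hr
Tail: C_last/k_e = 12.54/0.414 = 30.290
AUC_0→∞ (subcutaneous injection) = 36.16875 + 30.290 = 66.45875 mcg/mL·hr
F = (AUC_ev/D_ev)/(AUC_iv/D_iv) = (66.45875/100)/(65.5/50) = 0.6645875/1.31 = 0.5073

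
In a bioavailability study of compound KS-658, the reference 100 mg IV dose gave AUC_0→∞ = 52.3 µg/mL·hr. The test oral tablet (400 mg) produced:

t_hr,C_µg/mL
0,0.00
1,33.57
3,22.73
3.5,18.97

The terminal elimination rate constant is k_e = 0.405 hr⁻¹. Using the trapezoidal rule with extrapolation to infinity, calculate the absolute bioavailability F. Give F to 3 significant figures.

Trapezoidal AUC_0→3.5 (oral tablet):
  [0→1]: (0.00+33.57)/2 × 1 = 16.785
  [1→3]: (33.57+22.73)/2 × 2 = 56.3
  [3→3.5]: (22.73+18.97)/2 × 0.5 = 10.425
  Sum = 83.51 µg/mL·hr
Tail: C_last/k_e = 18.97/0.405 = 46.840
AUC_0→∞ (oral tablet) = 83.51 + 46.840 = 130.35 µg/mL·hr
F = (AUC_ev/D_ev)/(AUC_iv/D_iv) = (130.35/400)/(52.3/100) = 0.325875/0.523 = 0.6231

F = 0.623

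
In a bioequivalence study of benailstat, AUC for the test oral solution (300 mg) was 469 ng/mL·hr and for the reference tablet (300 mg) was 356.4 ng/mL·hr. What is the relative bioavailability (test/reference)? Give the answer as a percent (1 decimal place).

F_rel = (AUC_test/D_test) / (AUC_ref/D_ref)
      = (469/300) / (356.4/300)
      = 1.56333 / 1.188 = 1.3159 = 131.59%

F_rel = 131.6%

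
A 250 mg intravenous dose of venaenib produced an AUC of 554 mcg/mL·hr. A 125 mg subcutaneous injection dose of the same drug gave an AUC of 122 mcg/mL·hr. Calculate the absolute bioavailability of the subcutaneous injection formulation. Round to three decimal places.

F = 0.440

F = (AUC_ev / D_ev) / (AUC_iv / D_iv)
  = (122/125) / (554/250)
  = 0.976 / 2.216 = 0.4404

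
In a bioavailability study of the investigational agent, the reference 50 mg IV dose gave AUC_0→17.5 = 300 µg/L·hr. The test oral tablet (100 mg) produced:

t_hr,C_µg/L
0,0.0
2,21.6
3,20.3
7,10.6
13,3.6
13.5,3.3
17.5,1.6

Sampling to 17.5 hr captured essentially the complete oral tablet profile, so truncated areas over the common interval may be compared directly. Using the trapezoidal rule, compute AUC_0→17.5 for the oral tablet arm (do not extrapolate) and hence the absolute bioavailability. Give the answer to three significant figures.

F = 0.264

Trapezoidal AUC_0→17.5 (oral tablet):
  [0→2]: (0.0+21.6)/2 × 2 = 21.6
  [2→3]: (21.6+20.3)/2 × 1 = 20.95
  [3→7]: (20.3+10.6)/2 × 4 = 61.8
  [7→13]: (10.6+3.6)/2 × 6 = 42.6
  [13→13.5]: (3.6+3.3)/2 × 0.5 = 1.725
  [13.5→17.5]: (3.3+1.6)/2 × 4 = 9.8
  Sum = 158.475 µg/L·hr
F = (AUC_ev/D_ev)/(AUC_iv/D_iv) = (158.475/100)/(300/50) = 1.58475/6 = 0.2641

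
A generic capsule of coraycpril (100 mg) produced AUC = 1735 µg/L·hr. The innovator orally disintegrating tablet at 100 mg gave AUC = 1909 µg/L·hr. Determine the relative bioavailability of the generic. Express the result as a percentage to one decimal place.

F_rel = 90.9%

F_rel = (AUC_test/D_test) / (AUC_ref/D_ref)
      = (1735/100) / (1909/100)
      = 17.35 / 19.09 = 0.9089 = 90.89%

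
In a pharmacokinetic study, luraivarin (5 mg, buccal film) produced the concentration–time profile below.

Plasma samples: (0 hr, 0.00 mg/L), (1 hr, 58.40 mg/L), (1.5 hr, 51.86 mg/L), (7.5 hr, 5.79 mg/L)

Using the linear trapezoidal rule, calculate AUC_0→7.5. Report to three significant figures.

AUC = 230 mg/L·hr

Trapezoidal AUC_0→7.5:
  [0→1]: (0.00+58.40)/2 × 1 = 29.2
  [1→1.5]: (58.40+51.86)/2 × 0.5 = 27.565
  [1.5→7.5]: (51.86+5.79)/2 × 6 = 172.95
  Sum = 229.715 mg/L·hr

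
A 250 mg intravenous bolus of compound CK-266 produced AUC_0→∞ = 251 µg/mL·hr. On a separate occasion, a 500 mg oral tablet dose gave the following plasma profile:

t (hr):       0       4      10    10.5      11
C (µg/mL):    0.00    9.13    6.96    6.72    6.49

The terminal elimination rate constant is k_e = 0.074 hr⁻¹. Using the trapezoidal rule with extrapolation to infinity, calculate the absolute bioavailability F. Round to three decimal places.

F = 0.321

Trapezoidal AUC_0→11 (oral tablet):
  [0→4]: (0.00+9.13)/2 × 4 = 18.26
  [4→10]: (9.13+6.96)/2 × 6 = 48.27
  [10→10.5]: (6.96+6.72)/2 × 0.5 = 3.42
  [10.5→11]: (6.72+6.49)/2 × 0.5 = 3.3025
  Sum = 73.2525 µg/mL·hr
Tail: C_last/k_e = 6.49/0.074 = 87.703
AUC_0→∞ (oral tablet) = 73.2525 + 87.703 = 160.9555 µg/mL·hr
F = (AUC_ev/D_ev)/(AUC_iv/D_iv) = (160.9555/500)/(251/250) = 0.321911/1.004 = 0.3206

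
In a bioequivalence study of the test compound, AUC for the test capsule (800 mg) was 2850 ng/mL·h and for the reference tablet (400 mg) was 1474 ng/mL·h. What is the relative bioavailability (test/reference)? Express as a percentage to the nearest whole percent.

F_rel = 97%

F_rel = (AUC_test/D_test) / (AUC_ref/D_ref)
      = (2850/800) / (1474/400)
      = 3.5625 / 3.685 = 0.9668 = 96.68%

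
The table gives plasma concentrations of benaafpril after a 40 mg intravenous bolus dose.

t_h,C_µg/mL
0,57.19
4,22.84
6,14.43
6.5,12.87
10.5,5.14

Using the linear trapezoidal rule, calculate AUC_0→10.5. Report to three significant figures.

Trapezoidal AUC_0→10.5:
  [0→4]: (57.19+22.84)/2 × 4 = 160.06
  [4→6]: (22.84+14.43)/2 × 2 = 37.27
  [6→6.5]: (14.43+12.87)/2 × 0.5 = 6.825
  [6.5→10.5]: (12.87+5.14)/2 × 4 = 36.02
  Sum = 240.175 µg/mL·h

AUC = 240 µg/mL·h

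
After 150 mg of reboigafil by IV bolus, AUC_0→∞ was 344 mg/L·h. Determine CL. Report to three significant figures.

CL = Dose_iv / AUC_0→∞
   = 150 / 344 = 0.436047 L/h

CL = 0.436 L/h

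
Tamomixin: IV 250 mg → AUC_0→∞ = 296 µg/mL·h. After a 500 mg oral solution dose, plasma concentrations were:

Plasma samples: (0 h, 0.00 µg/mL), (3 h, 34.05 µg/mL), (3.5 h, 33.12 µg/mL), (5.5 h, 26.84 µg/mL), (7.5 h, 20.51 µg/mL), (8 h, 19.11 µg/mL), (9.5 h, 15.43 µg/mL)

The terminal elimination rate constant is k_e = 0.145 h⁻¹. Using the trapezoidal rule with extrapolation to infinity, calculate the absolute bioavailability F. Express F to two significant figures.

F = 0.54

Trapezoidal AUC_0→9.5 (oral solution):
  [0→3]: (0.00+34.05)/2 × 3 = 51.075
  [3→3.5]: (34.05+33.12)/2 × 0.5 = 16.7925
  [3.5→5.5]: (33.12+26.84)/2 × 2 = 59.96
  [5.5→7.5]: (26.84+20.51)/2 × 2 = 47.35
  [7.5→8]: (20.51+19.11)/2 × 0.5 = 9.905
  [8→9.5]: (19.11+15.43)/2 × 1.5 = 25.905
  Sum = 210.9875 µg/mL·h
Tail: C_last/k_e = 15.43/0.145 = 106.414
AUC_0→∞ (oral solution) = 210.9875 + 106.414 = 317.4015 µg/mL·h
F = (AUC_ev/D_ev)/(AUC_iv/D_iv) = (317.4015/500)/(296/250) = 0.634803/1.184 = 0.5362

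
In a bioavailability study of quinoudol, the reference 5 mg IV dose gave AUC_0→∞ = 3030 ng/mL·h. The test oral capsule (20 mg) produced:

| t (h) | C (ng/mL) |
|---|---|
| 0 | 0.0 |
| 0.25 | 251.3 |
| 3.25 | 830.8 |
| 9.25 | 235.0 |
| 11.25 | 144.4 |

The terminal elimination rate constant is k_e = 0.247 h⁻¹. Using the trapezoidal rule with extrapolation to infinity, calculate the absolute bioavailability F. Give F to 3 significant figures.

Trapezoidal AUC_0→11.25 (oral capsule):
  [0→0.25]: (0.0+251.3)/2 × 0.25 = 31.4125
  [0.25→3.25]: (251.3+830.8)/2 × 3 = 1623.15
  [3.25→9.25]: (830.8+235.0)/2 × 6 = 3197.4
  [9.25→11.25]: (235.0+144.4)/2 × 2 = 379.4
  Sum = 5231.3625 ng/mL·h
Tail: C_last/k_e = 144.4/0.247 = 584.615
AUC_0→∞ (oral capsule) = 5231.3625 + 584.615 = 5815.9775 ng/mL·h
F = (AUC_ev/D_ev)/(AUC_iv/D_iv) = (5815.9775/20)/(3030/5) = 290.799/606 = 0.4799

F = 0.480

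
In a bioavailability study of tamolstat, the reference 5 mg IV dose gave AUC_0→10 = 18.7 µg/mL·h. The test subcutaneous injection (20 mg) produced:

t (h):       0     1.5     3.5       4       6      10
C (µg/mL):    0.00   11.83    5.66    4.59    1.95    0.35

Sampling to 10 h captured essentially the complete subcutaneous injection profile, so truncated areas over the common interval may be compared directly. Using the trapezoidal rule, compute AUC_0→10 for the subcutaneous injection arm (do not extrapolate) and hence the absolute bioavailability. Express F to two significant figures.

F = 0.54

Trapezoidal AUC_0→10 (subcutaneous injection):
  [0→1.5]: (0.00+11.83)/2 × 1.5 = 8.8725
  [1.5→3.5]: (11.83+5.66)/2 × 2 = 17.49
  [3.5→4]: (5.66+4.59)/2 × 0.5 = 2.5625
  [4→6]: (4.59+1.95)/2 × 2 = 6.54
  [6→10]: (1.95+0.35)/2 × 4 = 4.6
  Sum = 40.065 µg/mL·h
F = (AUC_ev/D_ev)/(AUC_iv/D_iv) = (40.065/20)/(18.7/5) = 2.00325/3.74 = 0.5356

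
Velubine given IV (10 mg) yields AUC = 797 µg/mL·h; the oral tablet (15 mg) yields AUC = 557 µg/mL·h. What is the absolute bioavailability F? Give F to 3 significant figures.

F = (AUC_ev / D_ev) / (AUC_iv / D_iv)
  = (557/15) / (797/10)
  = 37.1333 / 79.7 = 0.4659

F = 0.466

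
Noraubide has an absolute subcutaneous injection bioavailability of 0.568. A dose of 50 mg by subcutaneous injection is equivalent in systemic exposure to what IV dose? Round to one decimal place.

D_iv = 28.4 mg

Systemic exposure from an extravascular dose = F × D_ev, so the equivalent IV dose is F × D_ev.
D_iv = F × D_ev = 0.568 × 50 = 28.4 mg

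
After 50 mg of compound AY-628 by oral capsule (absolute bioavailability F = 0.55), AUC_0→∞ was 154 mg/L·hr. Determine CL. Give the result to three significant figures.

CL = 0.179 L/hr

CL = F × Dose / AUC_0→∞
   = 0.55 × 50 / 154 = 0.178571 L/hr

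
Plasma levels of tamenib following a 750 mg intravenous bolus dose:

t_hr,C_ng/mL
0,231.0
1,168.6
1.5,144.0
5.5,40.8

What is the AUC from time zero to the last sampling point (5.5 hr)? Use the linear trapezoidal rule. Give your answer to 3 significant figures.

Trapezoidal AUC_0→5.5:
  [0→1]: (231.0+168.6)/2 × 1 = 199.8
  [1→1.5]: (168.6+144.0)/2 × 0.5 = 78.15
  [1.5→5.5]: (144.0+40.8)/2 × 4 = 369.6
  Sum = 647.55 ng/mL·hr

AUC = 648 ng/mL·hr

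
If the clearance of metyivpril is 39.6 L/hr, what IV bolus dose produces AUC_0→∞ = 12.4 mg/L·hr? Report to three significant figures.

Dose_iv = CL × AUC_0→∞
     = 39.6 × 12.4 = 491.04 mg

Dose = 491 mg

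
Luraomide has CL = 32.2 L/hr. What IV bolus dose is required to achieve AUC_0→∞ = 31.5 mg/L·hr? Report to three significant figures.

Dose = 1010 mg

Dose_iv = CL × AUC_0→∞
     = 32.2 × 31.5 = 1014.3 mg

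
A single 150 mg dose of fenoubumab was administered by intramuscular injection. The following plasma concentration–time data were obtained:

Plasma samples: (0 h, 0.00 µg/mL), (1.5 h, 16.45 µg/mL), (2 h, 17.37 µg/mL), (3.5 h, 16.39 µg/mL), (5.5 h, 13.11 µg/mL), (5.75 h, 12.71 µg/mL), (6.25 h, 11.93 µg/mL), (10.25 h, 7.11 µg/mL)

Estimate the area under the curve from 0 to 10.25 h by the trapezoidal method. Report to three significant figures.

Trapezoidal AUC_0→10.25:
  [0→1.5]: (0.00+16.45)/2 × 1.5 = 12.3375
  [1.5→2]: (16.45+17.37)/2 × 0.5 = 8.455
  [2→3.5]: (17.37+16.39)/2 × 1.5 = 25.32
  [3.5→5.5]: (16.39+13.11)/2 × 2 = 29.5
  [5.5→5.75]: (13.11+12.71)/2 × 0.25 = 3.2275
  [5.75→6.25]: (12.71+11.93)/2 × 0.5 = 6.16
  [6.25→10.25]: (11.93+7.11)/2 × 4 = 38.08
  Sum = 123.08 µg/mL·h

AUC = 123 µg/mL·h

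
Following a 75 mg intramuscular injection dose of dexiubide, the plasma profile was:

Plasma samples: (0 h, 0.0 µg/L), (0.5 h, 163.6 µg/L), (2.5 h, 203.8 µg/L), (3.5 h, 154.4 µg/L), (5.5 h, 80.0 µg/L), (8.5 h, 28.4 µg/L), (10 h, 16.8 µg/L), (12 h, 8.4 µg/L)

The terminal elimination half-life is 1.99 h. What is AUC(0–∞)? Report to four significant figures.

Trapezoidal AUC_0→12:
  [0→0.5]: (0.0+163.6)/2 × 0.5 = 40.9
  [0.5→2.5]: (163.6+203.8)/2 × 2 = 367.4
  [2.5→3.5]: (203.8+154.4)/2 × 1 = 179.1
  [3.5→5.5]: (154.4+80.0)/2 × 2 = 234.4
  [5.5→8.5]: (80.0+28.4)/2 × 3 = 162.6
  [8.5→10]: (28.4+16.8)/2 × 1.5 = 33.9
  [10→12]: (16.8+8.4)/2 × 2 = 25.2
  Sum = 1043.5 µg/L·h
k_e = ln2 / t½ = 0.693147 / 1.99 = 0.3483 h^-1
Extrapolated tail: C_last / k_e = 8.4 / 0.3483 = 24.117
AUC_0→∞ = 1043.5 + 24.117 = 1067.617 µg/L·h

AUC = 1068 µg/L·h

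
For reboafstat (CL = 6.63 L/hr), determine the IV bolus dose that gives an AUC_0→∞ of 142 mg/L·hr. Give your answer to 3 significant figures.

Dose = 941 mg

Dose_iv = CL × AUC_0→∞
     = 6.63 × 142 = 941.46 mg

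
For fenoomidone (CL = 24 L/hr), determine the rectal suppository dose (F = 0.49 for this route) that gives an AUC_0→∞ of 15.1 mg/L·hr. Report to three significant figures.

Dose = 740 mg

Dose = CL × AUC_0→∞ / F
     = 24 × 15.1 / 0.49 = 739.592 mg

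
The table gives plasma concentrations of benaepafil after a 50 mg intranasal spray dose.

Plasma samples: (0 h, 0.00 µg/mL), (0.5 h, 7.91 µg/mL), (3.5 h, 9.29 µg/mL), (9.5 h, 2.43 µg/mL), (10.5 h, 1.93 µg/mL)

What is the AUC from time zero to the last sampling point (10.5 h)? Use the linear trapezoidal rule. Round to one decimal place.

Trapezoidal AUC_0→10.5:
  [0→0.5]: (0.00+7.91)/2 × 0.5 = 1.9775
  [0.5→3.5]: (7.91+9.29)/2 × 3 = 25.8
  [3.5→9.5]: (9.29+2.43)/2 × 6 = 35.16
  [9.5→10.5]: (2.43+1.93)/2 × 1 = 2.18
  Sum = 65.1175 µg/mL·h

AUC = 65.1 µg/mL·h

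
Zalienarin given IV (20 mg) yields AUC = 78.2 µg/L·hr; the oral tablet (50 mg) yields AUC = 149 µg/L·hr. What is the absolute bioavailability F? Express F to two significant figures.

F = 0.76

F = (AUC_ev / D_ev) / (AUC_iv / D_iv)
  = (149/50) / (78.2/20)
  = 2.98 / 3.91 = 0.7621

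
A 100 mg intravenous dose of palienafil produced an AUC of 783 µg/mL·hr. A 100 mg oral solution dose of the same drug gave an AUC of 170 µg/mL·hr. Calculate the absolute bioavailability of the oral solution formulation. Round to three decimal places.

F = (AUC_ev / D_ev) / (AUC_iv / D_iv)
  = (170/100) / (783/100)
  = 1.7 / 7.83 = 0.2171

F = 0.217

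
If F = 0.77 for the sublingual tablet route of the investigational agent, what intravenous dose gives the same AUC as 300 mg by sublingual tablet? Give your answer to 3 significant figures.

D_iv = 231 mg

Systemic exposure from an extravascular dose = F × D_ev, so the equivalent IV dose is F × D_ev.
D_iv = F × D_ev = 0.77 × 300 = 231 mg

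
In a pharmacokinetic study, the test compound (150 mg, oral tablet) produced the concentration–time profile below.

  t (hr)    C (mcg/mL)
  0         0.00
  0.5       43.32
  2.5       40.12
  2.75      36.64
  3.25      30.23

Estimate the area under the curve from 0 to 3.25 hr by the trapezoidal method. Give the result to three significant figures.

AUC = 121 mcg/mL·hr

Trapezoidal AUC_0→3.25:
  [0→0.5]: (0.00+43.32)/2 × 0.5 = 10.83
  [0.5→2.5]: (43.32+40.12)/2 × 2 = 83.44
  [2.5→2.75]: (40.12+36.64)/2 × 0.25 = 9.595
  [2.75→3.25]: (36.64+30.23)/2 × 0.5 = 16.7175
  Sum = 120.5825 mcg/mL·hr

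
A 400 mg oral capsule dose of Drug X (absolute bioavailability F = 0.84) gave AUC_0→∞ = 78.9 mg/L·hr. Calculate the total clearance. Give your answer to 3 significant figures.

CL = F × Dose / AUC_0→∞
   = 0.84 × 400 / 78.9 = 4.25856 L/hr

CL = 4.26 L/hr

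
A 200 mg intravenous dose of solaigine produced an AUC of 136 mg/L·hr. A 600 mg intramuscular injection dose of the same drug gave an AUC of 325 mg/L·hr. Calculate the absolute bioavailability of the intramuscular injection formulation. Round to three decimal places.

F = (AUC_ev / D_ev) / (AUC_iv / D_iv)
  = (325/600) / (136/200)
  = 0.541667 / 0.68 = 0.7966

F = 0.797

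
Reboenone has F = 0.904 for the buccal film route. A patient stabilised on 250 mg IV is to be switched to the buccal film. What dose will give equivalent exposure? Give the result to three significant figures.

D_buccal = 277 mg

For equal systemic exposure: F × D_ev = D_iv
D_ev = D_iv / F = 250 / 0.904 = 276.549 mg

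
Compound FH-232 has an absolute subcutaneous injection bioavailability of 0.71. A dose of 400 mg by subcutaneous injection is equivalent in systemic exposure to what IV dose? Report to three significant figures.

D_iv = 284 mg

Systemic exposure from an extravascular dose = F × D_ev, so the equivalent IV dose is F × D_ev.
D_iv = F × D_ev = 0.71 × 400 = 284 mg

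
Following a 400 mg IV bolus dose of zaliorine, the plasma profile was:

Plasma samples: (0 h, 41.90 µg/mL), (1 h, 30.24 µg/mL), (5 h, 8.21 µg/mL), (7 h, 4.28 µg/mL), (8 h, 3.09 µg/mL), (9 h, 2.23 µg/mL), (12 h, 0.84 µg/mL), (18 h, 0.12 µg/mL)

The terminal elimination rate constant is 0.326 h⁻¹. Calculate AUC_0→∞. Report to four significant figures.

Trapezoidal AUC_0→18:
  [0→1]: (41.90+30.24)/2 × 1 = 36.07
  [1→5]: (30.24+8.21)/2 × 4 = 76.9
  [5→7]: (8.21+4.28)/2 × 2 = 12.49
  [7→8]: (4.28+3.09)/2 × 1 = 3.685
  [8→9]: (3.09+2.23)/2 × 1 = 2.66
  [9→12]: (2.23+0.84)/2 × 3 = 4.605
  [12→18]: (0.84+0.12)/2 × 6 = 2.88
  Sum = 139.29 µg/mL·h
Extrapolated tail: C_last / k_e = 0.12 / 0.326 = 0.368
AUC_0→∞ = 139.29 + 0.368 = 139.658 µg/mL·h

AUC = 139.7 µg/mL·h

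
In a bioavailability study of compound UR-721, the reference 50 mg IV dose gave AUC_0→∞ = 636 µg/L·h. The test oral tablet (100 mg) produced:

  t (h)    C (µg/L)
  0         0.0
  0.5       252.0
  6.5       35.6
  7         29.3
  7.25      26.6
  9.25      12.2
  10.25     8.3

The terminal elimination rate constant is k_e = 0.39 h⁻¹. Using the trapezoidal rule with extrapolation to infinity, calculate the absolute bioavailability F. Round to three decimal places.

F = 0.801

Trapezoidal AUC_0→10.25 (oral tablet):
  [0→0.5]: (0.0+252.0)/2 × 0.5 = 63.0
  [0.5→6.5]: (252.0+35.6)/2 × 6 = 862.8
  [6.5→7]: (35.6+29.3)/2 × 0.5 = 16.225
  [7→7.25]: (29.3+26.6)/2 × 0.25 = 6.9875
  [7.25→9.25]: (26.6+12.2)/2 × 2 = 38.8
  [9.25→10.25]: (12.2+8.3)/2 × 1 = 10.25
  Sum = 998.0625 µg/L·h
Tail: C_last/k_e = 8.3/0.39 = 21.282
AUC_0→∞ (oral tablet) = 998.0625 + 21.282 = 1019.3445 µg/L·h
F = (AUC_ev/D_ev)/(AUC_iv/D_iv) = (1019.3445/100)/(636/50) = 10.193445/12.72 = 0.8014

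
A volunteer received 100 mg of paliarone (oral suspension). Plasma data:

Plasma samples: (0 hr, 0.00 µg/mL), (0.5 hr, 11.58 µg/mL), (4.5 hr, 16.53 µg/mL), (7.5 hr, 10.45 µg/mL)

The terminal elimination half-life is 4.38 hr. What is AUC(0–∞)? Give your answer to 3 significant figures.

Trapezoidal AUC_0→7.5:
  [0→0.5]: (0.00+11.58)/2 × 0.5 = 2.895
  [0.5→4.5]: (11.58+16.53)/2 × 4 = 56.22
  [4.5→7.5]: (16.53+10.45)/2 × 3 = 40.47
  Sum = 99.585 µg/mL·hr
k_e = ln2 / t½ = 0.693147 / 4.38 = 0.1583 hr^-1
Extrapolated tail: C_last / k_e = 10.45 / 0.1583 = 66.014
AUC_0→∞ = 99.585 + 66.014 = 165.599 µg/mL·hr

AUC = 166 µg/mL·hr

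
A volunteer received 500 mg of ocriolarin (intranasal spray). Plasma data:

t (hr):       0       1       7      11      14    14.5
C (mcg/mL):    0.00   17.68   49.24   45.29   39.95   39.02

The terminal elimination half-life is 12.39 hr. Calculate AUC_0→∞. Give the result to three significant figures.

AUC = 1240 mcg/mL·hr

Trapezoidal AUC_0→14.5:
  [0→1]: (0.00+17.68)/2 × 1 = 8.84
  [1→7]: (17.68+49.24)/2 × 6 = 200.76
  [7→11]: (49.24+45.29)/2 × 4 = 189.06
  [11→14]: (45.29+39.95)/2 × 3 = 127.86
  [14→14.5]: (39.95+39.02)/2 × 0.5 = 19.7425
  Sum = 546.2625 mcg/mL·hr
k_e = ln2 / t½ = 0.693147 / 12.39 = 0.0559 hr^-1
Extrapolated tail: C_last / k_e = 39.02 / 0.0559 = 698.032
AUC_0→∞ = 546.2625 + 698.032 = 1244.2945 mcg/mL·hr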